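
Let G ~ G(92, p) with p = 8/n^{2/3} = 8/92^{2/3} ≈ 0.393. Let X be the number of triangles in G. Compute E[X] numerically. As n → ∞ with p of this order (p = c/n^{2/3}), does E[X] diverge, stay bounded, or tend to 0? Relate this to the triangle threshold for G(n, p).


Number of potential triangles: C(92, 3) = 125580.
Each occurs with probability p³ ≈ (0.393)³ ≈ 6.04915e-02.
By linearity: E[X] = C(92, 3)·p³ ≈ 125580 · 6.04915e-02 ≈ 7596.522.
Since α = 2/3 < 1, p = c/n^{2/3} ≫ 1/n is above the triangle threshold p ~ 1/n. Asymptotically E[X] ~ (c³/6)·n^{3(1−α)} = (8³/6)·n^{1} → ∞; triangles are abundant w.h.p.

E[X] ≈ 7596.522; in regime p = Θ(1/n^{2/3}) E[X] diverges (above the triangle threshold p ~ 1/n).


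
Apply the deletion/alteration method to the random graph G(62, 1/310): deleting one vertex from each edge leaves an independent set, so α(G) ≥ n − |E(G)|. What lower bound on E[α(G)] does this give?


E[|E(G)|] = C(62, 2)·p = 1891 · (1/310) = 61/10.
E[α(G)] ≥ n − E[|E(G)|] = 62 − 61/10 = 559/10.
Numerically: ≈ 55.900.
(This is only a lower bound; the true E[α(G)] may be larger.)

E[α(G)] ≥ 559/10 ≈ 55.900.


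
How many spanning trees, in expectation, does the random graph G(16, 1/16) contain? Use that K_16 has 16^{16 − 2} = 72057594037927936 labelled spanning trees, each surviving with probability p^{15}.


K_16 has 16^{16 − 2} = 72057594037927936 labelled spanning trees.
For each such spanning tree H, let X_H = 1 if all 15 edges of H are present in G. Then P[X_H = 1] = p^{15} = (1/16)^{15} = 1/1152921504606846976.
By linearity of expectation: E[X] = Σ_H E[X_H] = 72057594037927936 · p^{15} = 72057594037927936 · 1/1152921504606846976 = 1/16.
Numerically: E[X] ≈ 0.0625.

E[X] = 72057594037927936 · (1/16)^{15} = 1/16 ≈ 0.0625.


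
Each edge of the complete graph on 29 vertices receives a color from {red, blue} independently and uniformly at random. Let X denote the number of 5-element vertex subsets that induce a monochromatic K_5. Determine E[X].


Let X = Σ_S X_S over the C(29, 5) = 118755 subsets S of size 5, where X_S = 1 if the K_5 on S is monochromatic.
For a fixed S, the K_5 on S has C(5, 2) = 10 edges. P[all 10 edges red] = (1/2)^10, and likewise for blue, so P[monochromatic] = 2·(1/2)^10 = 2^{1 − 10} = 1/512.
Summing: E[X] = C(29, 5) · 2^{1 − 10} = 118755 · 1/512 = 118755/512.
Numerically: E[X] ≈ 231.94336.

E[X] = C(29,5)·2^(1−C(5,2)) = 118755/512 ≈ 231.94336.


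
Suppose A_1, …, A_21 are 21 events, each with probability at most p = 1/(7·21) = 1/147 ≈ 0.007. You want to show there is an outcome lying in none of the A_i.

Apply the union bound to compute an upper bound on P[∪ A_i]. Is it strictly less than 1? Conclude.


Union bound: P[∪_{i=1}^{21} A_i] ≤ Σ_i P[A_i] ≤ 21·p = 21·(1/147) = 1/7.
Numerically: 1/7 ≈ 0.143.
Is 1/7 < 1? YES.
Since P[∪ A_i] ≤ 1/7 < 1, the complement has P[∩ A_i^c] ≥ 1 − 1/7 = 6/7 > 0, so some outcome avoids every A_i.

21·p = 1/7 ≈ 0.143; existence CERTIFIED by the union bound.


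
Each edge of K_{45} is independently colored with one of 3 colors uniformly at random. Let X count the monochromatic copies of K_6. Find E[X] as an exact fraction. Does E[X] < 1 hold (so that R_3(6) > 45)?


E[X] = C(45, 6) · 3^{1 − 15} = 8145060 · 3^{−14} = 8145060/4782969.
As a reduced fraction: E[X] = 2715020/1594323 ≈ 1.702930.
Is E[X] < 1? NO.
Since E[X] ≥ 1, the first-moment bound is inconclusive at n = 45; it does NOT by itself certify R_3(6) > 45.

E[X] = 2715020/1594323 ≈ 1.702930; E[X] ≥ 1; first-moment method inconclusive here.


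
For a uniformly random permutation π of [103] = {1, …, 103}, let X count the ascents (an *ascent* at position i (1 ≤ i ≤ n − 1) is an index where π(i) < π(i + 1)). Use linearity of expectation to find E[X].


Write X = Σ X_I over i = 1, …, 102, with X_I the indicator of one ascent.
There are 102 indicators.
For each fixed i, the pair (π(i), π(i+1)) is a uniformly random ordered pair of distinct values from {1, …, 103}; by symmetry P[π(i) < π(i+1)] = 1/2.
By linearity: E[X] = 102 · (1/2) = (103 − 1) · (1/2) = 51 ≈ 51.000.

E[X] = 51 = 51.000.


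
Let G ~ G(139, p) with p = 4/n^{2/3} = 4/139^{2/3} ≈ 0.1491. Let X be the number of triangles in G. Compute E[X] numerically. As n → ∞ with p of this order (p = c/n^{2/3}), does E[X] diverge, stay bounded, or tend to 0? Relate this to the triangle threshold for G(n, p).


Number of potential triangles: C(139, 3) = 437989.
Each occurs with probability p³ ≈ (0.1491)³ ≈ 3.312458e-03.
By linearity: E[X] = C(139, 3)·p³ ≈ 437989 · 3.312458e-03 ≈ 1450.8201.
Since α = 2/3 < 1, p = c/n^{2/3} ≫ 1/n is above the triangle threshold p ~ 1/n. Asymptotically E[X] ~ (c³/6)·n^{3(1−α)} = (4³/6)·n^{1} → ∞; triangles are abundant w.h.p.

E[X] ≈ 1450.8201; in regime p = Θ(1/n^{2/3}) E[X] diverges (above the triangle threshold p ~ 1/n).


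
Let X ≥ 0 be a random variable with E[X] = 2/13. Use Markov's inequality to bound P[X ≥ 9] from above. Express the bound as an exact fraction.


μ = E[X] = 2/13, a = 9.
Markov: P[X ≥ 9] ≤ μ/a = (2/13)/9 = 2/117.
Numerically: ≈ 0.017.
(Since a = 9 > μ = 0.154, the bound 2/117 is < 1 and informative.)

P[X ≥ 9] ≤ 2/117 ≈ 0.017.


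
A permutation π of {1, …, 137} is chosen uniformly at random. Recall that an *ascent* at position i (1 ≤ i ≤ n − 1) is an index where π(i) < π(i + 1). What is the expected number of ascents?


Write X = Σ X_I over i = 1, …, 136, with X_I the indicator of one ascent.
There are 136 indicators.
For each fixed i, the pair (π(i), π(i+1)) is a uniformly random ordered pair of distinct values from {1, …, 137}; by symmetry P[π(i) < π(i+1)] = 1/2.
By linearity: E[X] = 136 · (1/2) = (137 − 1) · (1/2) = 68 ≈ 68.0000.

E[X] = 68 = 68.0000.


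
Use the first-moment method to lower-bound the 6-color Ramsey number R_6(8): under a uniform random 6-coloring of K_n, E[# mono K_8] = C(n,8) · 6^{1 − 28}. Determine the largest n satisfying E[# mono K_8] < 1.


We need C(n, 8) · 6^{1 − 28} < 1, i.e. C(n, 8) < 6^{28 − 1} = 1023490369077469249536.
Check values of n near the boundary:
  n = 1591: C(1591, 8) = 1000427749141189953870; 1000427749141189953870 < 1023490369077469249536? YES
  n = 1592: C(1592, 8) = 1005480414540892933435; 1005480414540892933435 < 1023490369077469249536? YES
  n = 1593: C(1593, 8) = 1010555394551193970323; 1010555394551193970323 < 1023490369077469249536? YES
  n = 1594: C(1594, 8) = 1015652773590544255167; 1015652773590544255167 < 1023490369077469249536? YES
  n = 1595: C(1595, 8) = 1020772636343363633895; 1020772636343363633895 < 1023490369077469249536? YES
  n = 1596: C(1596, 8) = 1025915067760710553965; 1025915067760710553965 < 1023490369077469249536? NO
The largest n with C(n, 8) < 1023490369077469249536 is n = 1595 (where E[X] = 113419181815929292655/113721152119718805504 ≈ 0.997). Hence R_6(8) > 1595, i.e. R_6(8) ≥ 1596.

Largest n = 1595; hence R_6(8) > 1595.


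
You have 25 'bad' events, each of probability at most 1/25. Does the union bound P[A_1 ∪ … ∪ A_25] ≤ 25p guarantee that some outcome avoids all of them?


Union bound: P[∪_{i=1}^{25} A_i] ≤ Σ_i P[A_i] ≤ 25·p = 25·(1/25) = 1.
Numerically: 1 ≈ 1.00000.
Is 1 < 1? NO.
Since the bound 1 is ≥ 1, the union bound is uninformative here; it does NOT by itself certify existence.

25·p = 1 ≈ 1.00000; existence NOT certified by the union bound.


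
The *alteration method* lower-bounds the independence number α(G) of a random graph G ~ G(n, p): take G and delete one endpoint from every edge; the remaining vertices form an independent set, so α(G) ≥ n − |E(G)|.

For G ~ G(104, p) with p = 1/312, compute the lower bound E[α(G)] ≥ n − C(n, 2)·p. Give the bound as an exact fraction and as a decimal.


E[|E(G)|] = C(104, 2)·p = 5356 · (1/312) = 103/6.
E[α(G)] ≥ n − E[|E(G)|] = 104 − 103/6 = 521/6.
Numerically: ≈ 86.833333.
(This is only a lower bound; the true E[α(G)] may be larger.)

E[α(G)] ≥ 521/6 ≈ 86.833333.


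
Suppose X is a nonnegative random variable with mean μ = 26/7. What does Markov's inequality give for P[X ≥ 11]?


μ = E[X] = 26/7, a = 11.
Markov: P[X ≥ 11] ≤ μ/a = (26/7)/11 = 26/77.
Numerically: ≈ 0.33766.
(Since a = 11 > μ = 3.71429, the bound 26/77 is < 1 and informative.)

P[X ≥ 11] ≤ 26/77 ≈ 0.33766.


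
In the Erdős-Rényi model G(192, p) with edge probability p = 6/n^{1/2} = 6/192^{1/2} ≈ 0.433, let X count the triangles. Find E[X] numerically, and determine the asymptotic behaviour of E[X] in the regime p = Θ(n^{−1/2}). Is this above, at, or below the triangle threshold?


Number of potential triangles: C(192, 3) = 1161280.
Each occurs with probability p³ ≈ (0.433)³ ≈ 8.11899e-02.
By linearity: E[X] = C(192, 3)·p³ ≈ 1161280 · 8.11899e-02 ≈ 94284.186.
Since α = 1/2 < 1, p = c/n^{1/2} ≫ 1/n is above the triangle threshold p ~ 1/n. Asymptotically E[X] ~ (c³/6)·n^{3(1−α)} = (6³/6)·n^{1.5} → ∞; triangles are abundant w.h.p.

E[X] ≈ 94284.186; in regime p = Θ(1/n^{1/2}) E[X] diverges (above the triangle threshold p ~ 1/n).


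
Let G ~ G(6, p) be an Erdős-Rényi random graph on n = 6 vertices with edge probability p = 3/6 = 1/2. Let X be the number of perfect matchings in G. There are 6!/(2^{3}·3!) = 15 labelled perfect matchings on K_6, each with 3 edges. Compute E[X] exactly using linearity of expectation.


K_6 has 6!/(2^{3}·3!) = 15 labelled perfect matchings.
For each such perfect matching H, let X_H = 1 if all 3 edges of H are present in G. Then P[X_H = 1] = p^{3} = (1/2)^{3} = 1/8.
By linearity: E[X] = Σ_H E[X_H] = 15 · p^{3} = 15 · 1/8 = 15/8.
Numerically: E[X] ≈ 1.875.

E[X] = 15 · (1/2)^{3} = 15/8 ≈ 1.875.


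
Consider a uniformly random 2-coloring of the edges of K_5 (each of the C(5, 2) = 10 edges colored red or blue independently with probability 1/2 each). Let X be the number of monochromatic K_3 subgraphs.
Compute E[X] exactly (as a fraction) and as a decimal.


Let X = Σ_S X_S over the C(5, 3) = 10 subsets S of size 3, where X_S = 1 if the K_3 on S is monochromatic.
For a fixed S, the K_3 on S has C(3, 2) = 3 edges. P[all 3 edges red] = (1/2)^3, and likewise for blue, so P[monochromatic] = 2·(1/2)^3 = 2^{1 − 3} = 1/4.
Summing: E[X] = C(5, 3) · 2^{1 − 3} = 10 · 1/4 = 5/2.
Numerically: E[X] ≈ 2.500000.

E[X] = C(5,3)·2^(1−C(3,2)) = 5/2 ≈ 2.500000.


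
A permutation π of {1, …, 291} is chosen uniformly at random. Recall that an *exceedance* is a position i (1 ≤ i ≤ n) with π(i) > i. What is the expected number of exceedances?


Write X = Σ_{i=1}^{291} X_i, where X_i = 1_{π(i) > i}.
For each fixed i, π(i) is uniform over {1, …, 291} (marginal of a uniform permutation), so P[π(i) > i] = (n − i)/n. Summing: Σ_{i=1}^{291} (n − i)/n = (0 + 1 + … + 290)/291 = 291(291 − 1)/(2·291) = (291 − 1)/2.
Hence E[X] = Σ_{i=1}^{291} (291 − i)/291 = 145 ≈ 145.000.

E[X] = 145 = 145.000.


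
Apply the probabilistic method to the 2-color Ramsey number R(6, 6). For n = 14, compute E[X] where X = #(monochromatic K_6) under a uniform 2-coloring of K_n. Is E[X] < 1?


E[X] = C(14, 6) · 2^{1 − 15} = 3003 · 2^{−14} = 3003/16384.
As a reduced fraction: E[X] = 3003/16384 ≈ 0.183289.
Is E[X] < 1? YES.
Since E[X] < 1, there exists a 2-coloring of K_{14} with no monochromatic K_6; hence R(6, 6) > 14.

E[X] = 3003/16384 ≈ 0.183289; E[X] < 1, so R(6, 6) > 14.


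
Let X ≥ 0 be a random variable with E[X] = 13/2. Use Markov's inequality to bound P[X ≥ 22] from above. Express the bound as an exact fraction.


μ = E[X] = 13/2, a = 22.
Markov: P[X ≥ 22] ≤ μ/a = (13/2)/22 = 13/44.
Numerically: ≈ 0.295.
(Since a = 22 > μ = 6.500, the bound 13/44 is < 1 and informative.)

P[X ≥ 22] ≤ 13/44 ≈ 0.295.


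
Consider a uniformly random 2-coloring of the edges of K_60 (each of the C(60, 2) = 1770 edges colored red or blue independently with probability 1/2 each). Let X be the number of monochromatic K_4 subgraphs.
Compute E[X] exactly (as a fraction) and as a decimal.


Let X = Σ_S X_S over the C(60, 4) = 487635 subsets S of size 4, where X_S = 1 if the K_4 on S is monochromatic.
For a fixed S, the K_4 on S has C(4, 2) = 6 edges. P[all 6 edges red] = (1/2)^6, and likewise for blue, so P[monochromatic] = 2·(1/2)^6 = 2^{1 − 6} = 1/32.
Summing: E[X] = C(60, 4) · 2^{1 − 6} = 487635 · 1/32 = 487635/32.
Numerically: E[X] ≈ 15238.594.

E[X] = C(60,4)·2^(1−C(4,2)) = 487635/32 ≈ 15238.594.


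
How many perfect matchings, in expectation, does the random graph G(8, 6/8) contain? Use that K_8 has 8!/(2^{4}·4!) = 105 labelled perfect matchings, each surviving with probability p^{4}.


K_8 has 8!/(2^{4}·4!) = 105 labelled perfect matchings.
For each such perfect matching H, let X_H = 1 if all 4 edges of H are present in G. Then P[X_H = 1] = p^{4} = (3/4)^{4} = 81/256.
Summing the indicators: E[X] = Σ_H E[X_H] = 105 · p^{4} = 105 · 81/256 = 8505/256.
Numerically: E[X] ≈ 33.2.

E[X] = 105 · (3/4)^{4} = 8505/256 ≈ 33.2.


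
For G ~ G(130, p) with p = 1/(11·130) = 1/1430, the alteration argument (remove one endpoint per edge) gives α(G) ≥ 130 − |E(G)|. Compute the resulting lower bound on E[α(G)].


E[|E(G)|] = C(130, 2)·p = 8385 · (1/1430) = 129/22.
E[α(G)] ≥ n − E[|E(G)|] = 130 − 129/22 = 2731/22.
Numerically: ≈ 124.136364.
(This is only a lower bound; the true E[α(G)] may be larger.)

E[α(G)] ≥ 2731/22 ≈ 124.136364.


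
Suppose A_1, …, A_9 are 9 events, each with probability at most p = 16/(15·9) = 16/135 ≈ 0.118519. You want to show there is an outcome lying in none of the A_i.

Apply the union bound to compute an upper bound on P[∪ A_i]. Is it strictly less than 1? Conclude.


Union bound: P[∪_{i=1}^{9} A_i] ≤ Σ_i P[A_i] ≤ 9·p = 9·(16/135) = 16/15.
Numerically: 16/15 ≈ 1.066667.
Is 16/15 < 1? NO.
Since the bound 16/15 is ≥ 1, the union bound is uninformative here; it does NOT by itself certify existence.

9·p = 16/15 ≈ 1.066667; existence NOT certified by the union bound.


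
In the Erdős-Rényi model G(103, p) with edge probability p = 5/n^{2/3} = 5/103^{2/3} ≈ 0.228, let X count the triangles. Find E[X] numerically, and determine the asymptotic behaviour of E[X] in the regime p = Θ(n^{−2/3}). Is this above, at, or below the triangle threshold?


Number of potential triangles: C(103, 3) = 176851.
Each occurs with probability p³ ≈ (0.228)³ ≈ 1.17824e-02.
By linearity: E[X] = C(103, 3)·p³ ≈ 176851 · 1.17824e-02 ≈ 2083.738.
Since α = 2/3 < 1, p = c/n^{2/3} ≫ 1/n is above the triangle threshold p ~ 1/n. Asymptotically E[X] ~ (c³/6)·n^{3(1−α)} = (5³/6)·n^{1} → ∞; triangles are abundant w.h.p.

E[X] ≈ 2083.738; in regime p = Θ(1/n^{2/3}) E[X] diverges (above the triangle threshold p ~ 1/n).


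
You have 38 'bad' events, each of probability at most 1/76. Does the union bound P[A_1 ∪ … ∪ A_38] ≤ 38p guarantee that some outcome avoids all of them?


Union bound: P[∪_{i=1}^{38} A_i] ≤ Σ_i P[A_i] ≤ 38·p = 38·(1/76) = 1/2.
Numerically: 1/2 ≈ 0.50000.
Is 1/2 < 1? YES.
Since P[∪ A_i] ≤ 1/2 < 1, the complement has P[∩ A_i^c] ≥ 1 − 1/2 = 1/2 > 0, so some outcome avoids every A_i.

38·p = 1/2 ≈ 0.50000; existence CERTIFIED by the union bound.


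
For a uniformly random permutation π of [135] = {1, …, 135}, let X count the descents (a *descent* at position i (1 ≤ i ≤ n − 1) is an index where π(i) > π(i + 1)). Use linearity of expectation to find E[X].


Write X = Σ X_I over i = 1, …, 134, with X_I the indicator of one descent.
There are 134 indicators.
For each fixed i, the pair (π(i), π(i+1)) is a uniformly random ordered pair of distinct values from {1, …, 135}; by symmetry P[π(i) > π(i+1)] = 1/2.
By linearity: E[X] = 134 · (1/2) = (135 − 1) · (1/2) = 67 ≈ 67.0000.

E[X] = 67 = 67.0000.


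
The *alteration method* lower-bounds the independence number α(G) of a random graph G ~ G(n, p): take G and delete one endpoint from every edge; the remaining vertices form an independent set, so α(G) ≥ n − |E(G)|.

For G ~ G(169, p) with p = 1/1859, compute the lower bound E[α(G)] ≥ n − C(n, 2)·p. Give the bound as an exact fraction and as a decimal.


E[|E(G)|] = C(169, 2)·p = 14196 · (1/1859) = 84/11.
E[α(G)] ≥ n − E[|E(G)|] = 169 − 84/11 = 1775/11.
Numerically: ≈ 161.363636.
(This is only a lower bound; the true E[α(G)] may be larger.)

E[α(G)] ≥ 1775/11 ≈ 161.363636.


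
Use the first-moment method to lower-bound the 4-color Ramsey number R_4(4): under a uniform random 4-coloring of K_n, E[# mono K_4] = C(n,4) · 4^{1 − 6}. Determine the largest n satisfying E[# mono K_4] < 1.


We need C(n, 4) · 4^{1 − 6} < 1, i.e. C(n, 4) < 4^{6 − 1} = 1024.
Check values of n near the boundary:
  n = 12: C(12, 4) = 495; 495 < 1024? YES
  n = 13: C(13, 4) = 715; 715 < 1024? YES
  n = 14: C(14, 4) = 1001; 1001 < 1024? YES
  n = 15: C(15, 4) = 1365; 1365 < 1024? NO
The largest n with C(n, 4) < 1024 is n = 14 (where E[X] = 1001/1024 ≈ 0.9775391). Hence R_4(4) > 14, i.e. R_4(4) ≥ 15.

Largest n = 14; hence R_4(4) > 14.


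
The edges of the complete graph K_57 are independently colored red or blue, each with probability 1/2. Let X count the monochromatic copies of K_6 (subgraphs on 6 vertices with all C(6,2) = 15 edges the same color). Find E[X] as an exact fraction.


Let X = Σ_S X_S over the C(57, 6) = 36288252 subsets S of size 6, where X_S = 1 if the K_6 on S is monochromatic.
For a fixed S, the K_6 on S has C(6, 2) = 15 edges. P[all 15 edges red] = (1/2)^15, and likewise for blue, so P[monochromatic] = 2·(1/2)^15 = 2^{1 − 15} = 1/16384.
Summing: E[X] = C(57, 6) · 2^{1 − 15} = 36288252 · 1/16384 = 9072063/4096.
Numerically: E[X] ≈ 2214.85913.

E[X] = C(57,6)·2^(1−C(6,2)) = 9072063/4096 ≈ 2214.85913.


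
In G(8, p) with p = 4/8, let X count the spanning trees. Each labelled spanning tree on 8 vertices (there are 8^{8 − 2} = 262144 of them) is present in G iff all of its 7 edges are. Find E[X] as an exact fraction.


K_8 has 8^{8 − 2} = 262144 labelled spanning trees.
For each such spanning tree H, let X_H = 1 if all 7 edges of H are present in G. Then P[X_H = 1] = p^{7} = (1/2)^{7} = 1/128.
By linearity of expectation: E[X] = Σ_H E[X_H] = 262144 · p^{7} = 262144 · 1/128 = 2048.
Numerically: E[X] ≈ 2048.

E[X] = 262144 · (1/2)^{7} = 2048 ≈ 2048.


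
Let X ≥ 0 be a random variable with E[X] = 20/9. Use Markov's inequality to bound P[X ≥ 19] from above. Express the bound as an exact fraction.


μ = E[X] = 20/9, a = 19.
Markov: P[X ≥ 19] ≤ μ/a = (20/9)/19 = 20/171.
Numerically: ≈ 0.117.
(Since a = 19 > μ = 2.222, the bound 20/171 is < 1 and informative.)

P[X ≥ 19] ≤ 20/171 ≈ 0.117.


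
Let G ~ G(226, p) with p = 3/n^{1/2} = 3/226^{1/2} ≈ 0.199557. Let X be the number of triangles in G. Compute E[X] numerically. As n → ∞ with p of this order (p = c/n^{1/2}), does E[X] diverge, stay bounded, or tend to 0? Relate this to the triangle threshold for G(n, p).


Number of potential triangles: C(226, 3) = 1898400.
Each occurs with probability p³ ≈ (0.199557)³ ≈ 7.94696143e-03.
By linearity: E[X] = C(226, 3)·p³ ≈ 1898400 · 7.94696143e-03 ≈ 15086.511587.
Since α = 1/2 < 1, p = c/n^{1/2} ≫ 1/n is above the triangle threshold p ~ 1/n. Asymptotically E[X] ~ (c³/6)·n^{3(1−α)} = (3³/6)·n^{1.5} → ∞; triangles are abundant w.h.p.

E[X] ≈ 15086.511587; in regime p = Θ(1/n^{1/2}) E[X] diverges (above the triangle threshold p ~ 1/n).


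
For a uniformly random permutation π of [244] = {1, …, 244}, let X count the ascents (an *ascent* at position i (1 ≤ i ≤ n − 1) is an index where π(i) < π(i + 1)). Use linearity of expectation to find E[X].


Write X = Σ X_I over i = 1, …, 243, with X_I the indicator of one ascent.
There are 243 indicators.
For each fixed i, the pair (π(i), π(i+1)) is a uniformly random ordered pair of distinct values from {1, …, 244}; by symmetry P[π(i) < π(i+1)] = 1/2.
By linearity: E[X] = 243 · (1/2) = (244 − 1) · (1/2) = 243/2 ≈ 121.500.

E[X] = 243/2 = 121.500.


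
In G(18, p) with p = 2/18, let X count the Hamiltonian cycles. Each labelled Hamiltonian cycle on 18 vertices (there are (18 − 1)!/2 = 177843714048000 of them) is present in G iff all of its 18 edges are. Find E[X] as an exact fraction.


K_18 has (18 − 1)!/2 = 177843714048000 labelled Hamiltonian cycles.
For each such Hamiltonian cycle H, let X_H = 1 if all 18 edges of H are present in G. Then P[X_H = 1] = p^{18} = (1/9)^{18} = 1/150094635296999121.
By linearity of expectation: E[X] = Σ_H E[X_H] = 177843714048000 · p^{18} = 177843714048000 · 1/150094635296999121 = 243955712000/205891132094649.
Numerically: E[X] ≈ 0.0011849.

E[X] = 177843714048000 · (1/9)^{18} = 243955712000/205891132094649 ≈ 0.0011849.


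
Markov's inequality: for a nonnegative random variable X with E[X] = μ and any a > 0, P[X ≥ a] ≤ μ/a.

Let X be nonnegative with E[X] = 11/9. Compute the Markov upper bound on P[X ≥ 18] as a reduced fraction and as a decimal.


μ = E[X] = 11/9, a = 18.
Markov: P[X ≥ 18] ≤ μ/a = (11/9)/18 = 11/162.
Numerically: ≈ 0.068.
(Since a = 18 > μ = 1.222, the bound 11/162 is < 1 and informative.)

P[X ≥ 18] ≤ 11/162 ≈ 0.068.


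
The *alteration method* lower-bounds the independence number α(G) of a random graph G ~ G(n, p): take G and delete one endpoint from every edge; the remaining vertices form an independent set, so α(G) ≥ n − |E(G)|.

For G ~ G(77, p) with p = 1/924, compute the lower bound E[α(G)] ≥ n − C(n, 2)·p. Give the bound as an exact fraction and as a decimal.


E[|E(G)|] = C(77, 2)·p = 2926 · (1/924) = 19/6.
E[α(G)] ≥ n − E[|E(G)|] = 77 − 19/6 = 443/6.
Numerically: ≈ 73.8333.
(This is only a lower bound; the true E[α(G)] may be larger.)

E[α(G)] ≥ 443/6 ≈ 73.8333.


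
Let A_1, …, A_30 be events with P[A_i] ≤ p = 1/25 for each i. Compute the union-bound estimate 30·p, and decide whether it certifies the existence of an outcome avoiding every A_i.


Union bound: P[∪_{i=1}^{30} A_i] ≤ Σ_i P[A_i] ≤ 30·p = 30·(1/25) = 6/5.
Numerically: 6/5 ≈ 1.20000.
Is 6/5 < 1? NO.
Since the bound 6/5 is ≥ 1, the union bound is uninformative here; it does NOT by itself certify existence.

30·p = 6/5 ≈ 1.20000; existence NOT certified by the union bound.


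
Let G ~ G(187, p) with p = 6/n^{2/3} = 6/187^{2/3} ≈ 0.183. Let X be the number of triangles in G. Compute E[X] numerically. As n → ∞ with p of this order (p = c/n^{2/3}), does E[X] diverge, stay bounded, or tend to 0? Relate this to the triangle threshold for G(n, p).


Number of potential triangles: C(187, 3) = 1072445.
Each occurs with probability p³ ≈ (0.183)³ ≈ 6.17690e-03.
By linearity: E[X] = C(187, 3)·p³ ≈ 1072445 · 6.17690e-03 ≈ 6624.385.
Since α = 2/3 < 1, p = c/n^{2/3} ≫ 1/n is above the triangle threshold p ~ 1/n. Asymptotically E[X] ~ (c³/6)·n^{3(1−α)} = (6³/6)·n^{1} → ∞; triangles are abundant w.h.p.

E[X] ≈ 6624.385; in regime p = Θ(1/n^{2/3}) E[X] diverges (above the triangle threshold p ~ 1/n).


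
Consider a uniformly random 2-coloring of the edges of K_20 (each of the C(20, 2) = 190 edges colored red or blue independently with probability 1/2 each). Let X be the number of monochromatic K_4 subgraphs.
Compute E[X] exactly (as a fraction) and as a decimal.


Let X = Σ_S X_S over the C(20, 4) = 4845 subsets S of size 4, where X_S = 1 if the K_4 on S is monochromatic.
For a fixed S, the K_4 on S has C(4, 2) = 6 edges. P[all 6 edges red] = (1/2)^6, and likewise for blue, so P[monochromatic] = 2·(1/2)^6 = 2^{1 − 6} = 1/32.
Summing: E[X] = C(20, 4) · 2^{1 − 6} = 4845 · 1/32 = 4845/32.
Numerically: E[X] ≈ 151.406250.

E[X] = C(20,4)·2^(1−C(4,2)) = 4845/32 ≈ 151.406250.


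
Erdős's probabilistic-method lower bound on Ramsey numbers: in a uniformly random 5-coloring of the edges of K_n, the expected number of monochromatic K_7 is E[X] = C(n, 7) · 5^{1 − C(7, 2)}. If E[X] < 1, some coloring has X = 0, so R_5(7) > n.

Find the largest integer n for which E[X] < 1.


We need C(n, 7) · 5^{1 − 21} < 1, i.e. C(n, 7) < 5^{21 − 1} = 95367431640625.
Check values of n near the boundary:
  n = 335: C(335, 7) = 88202498238195; 88202498238195 < 95367431640625? YES
  n = 336: C(336, 7) = 90079147136880; 90079147136880 < 95367431640625? YES
  n = 337: C(337, 7) = 91989916924632; 91989916924632 < 95367431640625? YES
  n = 338: C(338, 7) = 93935323022736; 93935323022736 < 95367431640625? YES
  n = 339: C(339, 7) = 95915887062372; 95915887062372 < 95367431640625? NO
The largest n with C(n, 7) < 95367431640625 is n = 338 (where E[X] = 93935323022736/95367431640625 ≈ 0.9850). Hence R_5(7) > 338, i.e. R_5(7) ≥ 339.

Largest n = 338; hence R_5(7) > 338.


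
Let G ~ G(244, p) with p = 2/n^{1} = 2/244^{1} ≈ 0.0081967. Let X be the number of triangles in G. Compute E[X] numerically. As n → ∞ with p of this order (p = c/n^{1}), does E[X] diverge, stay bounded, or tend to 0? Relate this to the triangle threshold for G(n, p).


Number of potential triangles: C(244, 3) = 2391444.
Each occurs with probability p³ ≈ (0.0081967)³ ≈ 5.5070689e-07.
By linearity: E[X] = C(244, 3)·p³ ≈ 2391444 · 5.5070689e-07 ≈ 1.31698.
Here α = 1, so p = 2/n is exactly at the triangle threshold p ~ 1/n. Asymptotically E[X] → c³/6 = 2³/6 = 4/3 ≈ 1.33333, a bounded constant. In this regime the triangle count is asymptotically Poisson(c³/6).

E[X] ≈ 1.31698; in regime p = Θ(1/n^{1}) E[X] stays bounded (at the triangle threshold p ~ 1/n).


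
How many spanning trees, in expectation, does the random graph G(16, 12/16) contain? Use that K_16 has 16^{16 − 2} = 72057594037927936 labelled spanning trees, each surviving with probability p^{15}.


K_16 has 16^{16 − 2} = 72057594037927936 labelled spanning trees.
For each such spanning tree H, let X_H = 1 if all 15 edges of H are present in G. Then P[X_H = 1] = p^{15} = (3/4)^{15} = 14348907/1073741824.
By linearity of expectation: E[X] = Σ_H E[X_H] = 72057594037927936 · p^{15} = 72057594037927936 · 14348907/1073741824 = 962938848411648.
Numerically: E[X] ≈ 9.629e+14.

E[X] = 72057594037927936 · (3/4)^{15} = 962938848411648 ≈ 9.629e+14.


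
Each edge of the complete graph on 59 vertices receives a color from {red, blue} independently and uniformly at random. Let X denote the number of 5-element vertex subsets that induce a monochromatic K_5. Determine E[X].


Let X = Σ_S X_S over the C(59, 5) = 5006386 subsets S of size 5, where X_S = 1 if the K_5 on S is monochromatic.
For a fixed S, the K_5 on S has C(5, 2) = 10 edges. P[all 10 edges red] = (1/2)^10, and likewise for blue, so P[monochromatic] = 2·(1/2)^10 = 2^{1 − 10} = 1/512.
By linearity of expectation: E[X] = C(59, 5) · 2^{1 − 10} = 5006386 · 1/512 = 2503193/256.
Numerically: E[X] ≈ 9778.09766.

E[X] = C(59,5)·2^(1−C(5,2)) = 2503193/256 ≈ 9778.09766.


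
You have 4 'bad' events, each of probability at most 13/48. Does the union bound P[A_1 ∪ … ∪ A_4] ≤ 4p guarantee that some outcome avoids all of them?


Union bound: P[∪_{i=1}^{4} A_i] ≤ Σ_i P[A_i] ≤ 4·p = 4·(13/48) = 13/12.
Numerically: 13/12 ≈ 1.083333.
Is 13/12 < 1? NO.
Since the bound 13/12 is ≥ 1, the union bound is uninformative here; it does NOT by itself certify existence.

4·p = 13/12 ≈ 1.083333; existence NOT certified by the union bound.


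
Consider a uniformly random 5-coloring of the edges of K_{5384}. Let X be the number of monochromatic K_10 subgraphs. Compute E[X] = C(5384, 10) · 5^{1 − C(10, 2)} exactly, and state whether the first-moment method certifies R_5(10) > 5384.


E[X] = C(5384, 10) · 5^{1 − 45} = 5593137120741932124090737609600 · 5^{−44} = 5593137120741932124090737609600/5684341886080801486968994140625.
As a reduced fraction: E[X] = 223725484829677284963629504384/227373675443232059478759765625 ≈ 0.98396.
Is E[X] < 1? YES.
Since E[X] < 1, there exists a 5-coloring of K_{5384} with no monochromatic K_10; hence R_5(10) > 5384.

E[X] = 223725484829677284963629504384/227373675443232059478759765625 ≈ 0.98396; E[X] < 1, so R_5(10) > 5384.


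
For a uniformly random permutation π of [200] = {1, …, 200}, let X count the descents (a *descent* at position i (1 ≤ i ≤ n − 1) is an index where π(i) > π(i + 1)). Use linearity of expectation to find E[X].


Write X = Σ X_I over i = 1, …, 199, with X_I the indicator of one descent.
There are 199 indicators.
For each fixed i, the pair (π(i), π(i+1)) is a uniformly random ordered pair of distinct values from {1, …, 200}; by symmetry P[π(i) > π(i+1)] = 1/2.
By linearity: E[X] = 199 · (1/2) = (200 − 1) · (1/2) = 199/2 ≈ 99.500.

E[X] = 199/2 = 99.500.


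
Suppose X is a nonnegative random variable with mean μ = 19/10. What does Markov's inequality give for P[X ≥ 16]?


μ = E[X] = 19/10, a = 16.
Markov: P[X ≥ 16] ≤ μ/a = (19/10)/16 = 19/160.
Numerically: ≈ 0.118750.
(Since a = 16 > μ = 1.900000, the bound 19/160 is < 1 and informative.)

P[X ≥ 16] ≤ 19/160 ≈ 0.118750.


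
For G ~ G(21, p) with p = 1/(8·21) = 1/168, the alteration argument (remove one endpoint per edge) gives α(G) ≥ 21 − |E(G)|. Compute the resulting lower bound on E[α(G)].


E[|E(G)|] = C(21, 2)·p = 210 · (1/168) = 5/4.
E[α(G)] ≥ n − E[|E(G)|] = 21 − 5/4 = 79/4.
Numerically: ≈ 19.750.
(This is only a lower bound; the true E[α(G)] may be larger.)

E[α(G)] ≥ 79/4 ≈ 19.750.


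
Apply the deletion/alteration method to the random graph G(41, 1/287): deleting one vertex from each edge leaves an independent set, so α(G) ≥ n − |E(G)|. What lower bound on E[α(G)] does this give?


E[|E(G)|] = C(41, 2)·p = 820 · (1/287) = 20/7.
E[α(G)] ≥ n − E[|E(G)|] = 41 − 20/7 = 267/7.
Numerically: ≈ 38.14286.
(This is only a lower bound; the true E[α(G)] may be larger.)

E[α(G)] ≥ 267/7 ≈ 38.14286.


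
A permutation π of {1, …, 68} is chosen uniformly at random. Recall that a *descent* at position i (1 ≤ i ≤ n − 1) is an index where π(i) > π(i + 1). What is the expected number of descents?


Write X = Σ X_I over i = 1, …, 67, with X_I the indicator of one descent.
There are 67 indicators.
For each fixed i, the pair (π(i), π(i+1)) is a uniformly random ordered pair of distinct values from {1, …, 68}; by symmetry P[π(i) > π(i+1)] = 1/2.
By linearity: E[X] = 67 · (1/2) = (68 − 1) · (1/2) = 67/2 ≈ 33.500000.

E[X] = 67/2 = 33.500000.


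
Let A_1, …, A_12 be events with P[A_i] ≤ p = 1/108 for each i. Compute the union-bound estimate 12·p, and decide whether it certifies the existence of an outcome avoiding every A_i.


Union bound: P[∪_{i=1}^{12} A_i] ≤ Σ_i P[A_i] ≤ 12·p = 12·(1/108) = 1/9.
Numerically: 1/9 ≈ 0.11111.
Is 1/9 < 1? YES.
Since P[∪ A_i] ≤ 1/9 < 1, the complement has P[∩ A_i^c] ≥ 1 − 1/9 = 8/9 > 0, so some outcome avoids every A_i.

12·p = 1/9 ≈ 0.11111; existence CERTIFIED by the union bound.


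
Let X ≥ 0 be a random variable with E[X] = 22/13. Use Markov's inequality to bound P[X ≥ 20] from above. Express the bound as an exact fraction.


μ = E[X] = 22/13, a = 20.
Markov: P[X ≥ 20] ≤ μ/a = (22/13)/20 = 11/130.
Numerically: ≈ 0.08462.
(Since a = 20 > μ = 1.69231, the bound 11/130 is < 1 and informative.)

P[X ≥ 20] ≤ 11/130 ≈ 0.08462.


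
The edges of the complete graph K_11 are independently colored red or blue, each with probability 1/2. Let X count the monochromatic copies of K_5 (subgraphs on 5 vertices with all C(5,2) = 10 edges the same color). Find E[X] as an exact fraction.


Let X = Σ_S X_S over the C(11, 5) = 462 subsets S of size 5, where X_S = 1 if the K_5 on S is monochromatic.
For a fixed S, the K_5 on S has C(5, 2) = 10 edges. P[all 10 edges red] = (1/2)^10, and likewise for blue, so P[monochromatic] = 2·(1/2)^10 = 2^{1 − 10} = 1/512.
By linearity: E[X] = C(11, 5) · 2^{1 − 10} = 462 · 1/512 = 231/256.
Numerically: E[X] ≈ 0.902.

E[X] = C(11,5)·2^(1−C(5,2)) = 231/256 ≈ 0.902.


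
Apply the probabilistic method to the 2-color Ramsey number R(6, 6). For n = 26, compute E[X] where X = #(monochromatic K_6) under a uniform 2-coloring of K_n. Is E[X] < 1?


E[X] = C(26, 6) · 2^{1 − 15} = 230230 · 2^{−14} = 230230/16384.
As a reduced fraction: E[X] = 115115/8192 ≈ 14.05212.
Is E[X] < 1? NO.
Since E[X] ≥ 1, the first-moment bound is inconclusive at n = 26; it does NOT by itself certify R(6, 6) > 26.

E[X] = 115115/8192 ≈ 14.05212; E[X] ≥ 1; first-moment method inconclusive here.


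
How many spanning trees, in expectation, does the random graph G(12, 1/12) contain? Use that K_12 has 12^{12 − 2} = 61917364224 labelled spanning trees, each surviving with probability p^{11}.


K_12 has 12^{12 − 2} = 61917364224 labelled spanning trees.
For each such spanning tree H, let X_H = 1 if all 11 edges of H are present in G. Then P[X_H = 1] = p^{11} = (1/12)^{11} = 1/743008370688.
Summing the indicators: E[X] = Σ_H E[X_H] = 61917364224 · p^{11} = 61917364224 · 1/743008370688 = 1/12.
Numerically: E[X] ≈ 0.08333.

E[X] = 61917364224 · (1/12)^{11} = 1/12 ≈ 0.08333.


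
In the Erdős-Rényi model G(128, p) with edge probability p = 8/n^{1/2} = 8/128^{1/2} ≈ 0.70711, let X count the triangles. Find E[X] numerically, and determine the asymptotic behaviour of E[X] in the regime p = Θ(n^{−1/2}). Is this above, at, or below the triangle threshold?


Number of potential triangles: C(128, 3) = 341376.
Each occurs with probability p³ ≈ (0.70711)³ ≈ 3.5355339e-01.
By linearity: E[X] = C(128, 3)·p³ ≈ 341376 · 3.5355339e-01 ≈ 120694.64227.
Since α = 1/2 < 1, p = c/n^{1/2} ≫ 1/n is above the triangle threshold p ~ 1/n. Asymptotically E[X] ~ (c³/6)·n^{3(1−α)} = (8³/6)·n^{1.5} → ∞; triangles are abundant w.h.p.

E[X] ≈ 120694.64227; in regime p = Θ(1/n^{1/2}) E[X] diverges (above the triangle threshold p ~ 1/n).


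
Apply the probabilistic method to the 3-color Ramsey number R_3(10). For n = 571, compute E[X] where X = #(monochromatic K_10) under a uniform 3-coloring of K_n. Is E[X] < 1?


E[X] = C(571, 10) · 3^{1 − 45} = 937951290893172842001 · 3^{−44} = 937951290893172842001/984770902183611232881.
As a reduced fraction: E[X] = 104216810099241426889/109418989131512359209 ≈ 0.9524563.
Is E[X] < 1? YES.
Since E[X] < 1, there exists a 3-coloring of K_{571} with no monochromatic K_10; hence R_3(10) > 571.

E[X] = 104216810099241426889/109418989131512359209 ≈ 0.9524563; E[X] < 1, so R_3(10) > 571.


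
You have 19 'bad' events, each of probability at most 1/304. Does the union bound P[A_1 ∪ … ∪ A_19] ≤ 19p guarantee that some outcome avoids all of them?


Union bound: P[∪_{i=1}^{19} A_i] ≤ Σ_i P[A_i] ≤ 19·p = 19·(1/304) = 1/16.
Numerically: 1/16 ≈ 0.062500.
Is 1/16 < 1? YES.
Since P[∪ A_i] ≤ 1/16 < 1, the complement has P[∩ A_i^c] ≥ 1 − 1/16 = 15/16 > 0, so some outcome avoids every A_i.

19·p = 1/16 ≈ 0.062500; existence CERTIFIED by the union bound.


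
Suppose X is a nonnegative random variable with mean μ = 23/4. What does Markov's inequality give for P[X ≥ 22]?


μ = E[X] = 23/4, a = 22.
Markov: P[X ≥ 22] ≤ μ/a = (23/4)/22 = 23/88.
Numerically: ≈ 0.2614.
(Since a = 22 > μ = 5.7500, the bound 23/88 is < 1 and informative.)

P[X ≥ 22] ≤ 23/88 ≈ 0.2614.


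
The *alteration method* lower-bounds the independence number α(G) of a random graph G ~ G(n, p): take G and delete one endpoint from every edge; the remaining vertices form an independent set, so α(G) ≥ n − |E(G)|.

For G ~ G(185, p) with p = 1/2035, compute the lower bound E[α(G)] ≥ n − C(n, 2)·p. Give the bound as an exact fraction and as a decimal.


E[|E(G)|] = C(185, 2)·p = 17020 · (1/2035) = 92/11.
E[α(G)] ≥ n − E[|E(G)|] = 185 − 92/11 = 1943/11.
Numerically: ≈ 176.636.
(This is only a lower bound; the true E[α(G)] may be larger.)

E[α(G)] ≥ 1943/11 ≈ 176.636.


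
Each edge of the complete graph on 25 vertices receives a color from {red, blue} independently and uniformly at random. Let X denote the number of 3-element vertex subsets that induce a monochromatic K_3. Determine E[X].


Let X = Σ_S X_S over the C(25, 3) = 2300 subsets S of size 3, where X_S = 1 if the K_3 on S is monochromatic.
For a fixed S, the K_3 on S has C(3, 2) = 3 edges. P[all 3 edges red] = (1/2)^3, and likewise for blue, so P[monochromatic] = 2·(1/2)^3 = 2^{1 − 3} = 1/4.
By linearity: E[X] = C(25, 3) · 2^{1 − 3} = 2300 · 1/4 = 575.
Numerically: E[X] ≈ 575.000.

E[X] = C(25,3)·2^(1−C(3,2)) = 575 ≈ 575.000.


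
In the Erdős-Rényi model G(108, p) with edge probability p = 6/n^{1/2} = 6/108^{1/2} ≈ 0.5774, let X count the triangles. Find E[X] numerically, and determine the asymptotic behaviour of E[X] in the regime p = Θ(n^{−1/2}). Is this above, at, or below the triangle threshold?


Number of potential triangles: C(108, 3) = 204156.
Each occurs with probability p³ ≈ (0.5774)³ ≈ 1.924501e-01.
By linearity: E[X] = C(108, 3)·p³ ≈ 204156 · 1.924501e-01 ≈ 39289.8405.
Since α = 1/2 < 1, p = c/n^{1/2} ≫ 1/n is above the triangle threshold p ~ 1/n. Asymptotically E[X] ~ (c³/6)·n^{3(1−α)} = (6³/6)·n^{1.5} → ∞; triangles are abundant w.h.p.

E[X] ≈ 39289.8405; in regime p = Θ(1/n^{1/2}) E[X] diverges (above the triangle threshold p ~ 1/n).


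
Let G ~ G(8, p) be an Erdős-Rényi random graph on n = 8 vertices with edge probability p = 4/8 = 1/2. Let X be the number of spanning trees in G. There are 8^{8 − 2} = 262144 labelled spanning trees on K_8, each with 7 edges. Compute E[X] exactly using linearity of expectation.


K_8 has 8^{8 − 2} = 262144 labelled spanning trees.
For each such spanning tree H, let X_H = 1 if all 7 edges of H are present in G. Then P[X_H = 1] = p^{7} = (1/2)^{7} = 1/128.
Summing the indicators: E[X] = Σ_H E[X_H] = 262144 · p^{7} = 262144 · 1/128 = 2048.
Numerically: E[X] ≈ 2048.

E[X] = 262144 · (1/2)^{7} = 2048 ≈ 2048.


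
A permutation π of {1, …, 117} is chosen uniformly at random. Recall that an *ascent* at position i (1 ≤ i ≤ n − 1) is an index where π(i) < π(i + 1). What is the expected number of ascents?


Write X = Σ X_I over i = 1, …, 116, with X_I the indicator of one ascent.
There are 116 indicators.
For each fixed i, the pair (π(i), π(i+1)) is a uniformly random ordered pair of distinct values from {1, …, 117}; by symmetry P[π(i) < π(i+1)] = 1/2.
By linearity: E[X] = 116 · (1/2) = (117 − 1) · (1/2) = 58 ≈ 58.000000.

E[X] = 58 = 58.000000.


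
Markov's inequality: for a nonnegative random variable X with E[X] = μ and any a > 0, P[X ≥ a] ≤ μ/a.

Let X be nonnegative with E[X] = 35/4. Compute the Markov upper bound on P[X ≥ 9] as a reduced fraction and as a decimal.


μ = E[X] = 35/4, a = 9.
Markov: P[X ≥ 9] ≤ μ/a = (35/4)/9 = 35/36.
Numerically: ≈ 0.97222.
(Since a = 9 > μ = 8.75000, the bound 35/36 is < 1 and informative.)

P[X ≥ 9] ≤ 35/36 ≈ 0.97222.


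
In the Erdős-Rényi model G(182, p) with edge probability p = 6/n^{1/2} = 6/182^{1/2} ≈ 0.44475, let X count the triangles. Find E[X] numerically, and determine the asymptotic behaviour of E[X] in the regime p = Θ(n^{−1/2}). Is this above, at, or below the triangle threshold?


Number of potential triangles: C(182, 3) = 988260.
Each occurs with probability p³ ≈ (0.44475)³ ≈ 8.7972446e-02.
By linearity: E[X] = C(182, 3)·p³ ≈ 988260 · 8.7972446e-02 ≈ 86939.64985.
Since α = 1/2 < 1, p = c/n^{1/2} ≫ 1/n is above the triangle threshold p ~ 1/n. Asymptotically E[X] ~ (c³/6)·n^{3(1−α)} = (6³/6)·n^{1.5} → ∞; triangles are abundant w.h.p.

E[X] ≈ 86939.64985; in regime p = Θ(1/n^{1/2}) E[X] diverges (above the triangle threshold p ~ 1/n).
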